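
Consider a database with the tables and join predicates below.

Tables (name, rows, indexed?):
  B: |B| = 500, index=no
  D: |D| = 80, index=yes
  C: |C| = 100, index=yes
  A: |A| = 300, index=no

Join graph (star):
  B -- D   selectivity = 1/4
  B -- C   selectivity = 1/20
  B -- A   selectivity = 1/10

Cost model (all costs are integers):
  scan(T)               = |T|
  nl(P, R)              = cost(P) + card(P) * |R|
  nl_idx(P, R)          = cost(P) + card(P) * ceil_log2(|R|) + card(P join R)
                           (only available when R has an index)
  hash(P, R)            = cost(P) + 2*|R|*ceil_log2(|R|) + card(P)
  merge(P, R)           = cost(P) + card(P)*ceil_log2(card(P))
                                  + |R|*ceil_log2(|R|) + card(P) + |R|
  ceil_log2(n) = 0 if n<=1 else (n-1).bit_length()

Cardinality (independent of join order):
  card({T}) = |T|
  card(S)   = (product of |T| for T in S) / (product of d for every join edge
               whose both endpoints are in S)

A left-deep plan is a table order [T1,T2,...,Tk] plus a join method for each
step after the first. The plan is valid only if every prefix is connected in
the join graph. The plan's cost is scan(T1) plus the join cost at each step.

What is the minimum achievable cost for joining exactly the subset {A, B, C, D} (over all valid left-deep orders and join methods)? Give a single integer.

61420

Selinger DP over subsets of {A,B,C,D}:
  {B}: scan cost=500, card=500
  {D}: scan cost=80, card=80
  {C}: scan cost=100, card=100
  {A}: scan cost=300, card=300
  {BD}: card=10000; try (D,hash)→2120, (B,merge)→5720, (D,merge)→6140, (B,hash)→9160, (D,nl_idx)→14000, (B,nl)→40080 …(+1); best=2120 via (D,hash)
  {BC}: card=2500; try (C,hash)→2400, (B,merge)→5900, (C,merge)→6300, (C,nl_idx)→6500, (B,hash)→9200, (B,nl)→50100 …(+1); best=2400 via (C,hash)
  {AB}: card=15000; try (A,hash)→6400, (B,merge)→8300, (A,merge)→8500, (B,hash)→9600, (B,nl)→150300, (A,nl)→150500; best=6400 via (A,hash)
  {BCD}: card=50000; try (D,hash)→6020, (C,hash)→13520, (D,merge)→35540, (D,nl_idx)→69900, (C,nl_idx)→122120, (C,merge)→152920 …(+2); best=6020 via (D,hash)
  {ABD}: card=300000; try (A,hash)→17520, (D,hash)→22520, (A,merge)→155120, (D,merge)→232040, (D,nl_idx)→411400, (D,nl)→1206400 …(+1); best=17520 via (A,hash)
  {ABC}: card=75000; try (A,hash)→10300, (C,hash)→22800, (A,merge)→37900, (C,nl_idx)→186400, (C,merge)→232200, (A,nl)→752400 …(+1); best=10300 via (A,hash)
  {ABCD}: card=1500000; try (A,hash)→61420, (D,hash)→86420, (C,hash)→318920, (A,merge)→859020, (D,merge)→1360940, (D,nl_idx)→2035300 …(+5); best=61420 via (A,hash)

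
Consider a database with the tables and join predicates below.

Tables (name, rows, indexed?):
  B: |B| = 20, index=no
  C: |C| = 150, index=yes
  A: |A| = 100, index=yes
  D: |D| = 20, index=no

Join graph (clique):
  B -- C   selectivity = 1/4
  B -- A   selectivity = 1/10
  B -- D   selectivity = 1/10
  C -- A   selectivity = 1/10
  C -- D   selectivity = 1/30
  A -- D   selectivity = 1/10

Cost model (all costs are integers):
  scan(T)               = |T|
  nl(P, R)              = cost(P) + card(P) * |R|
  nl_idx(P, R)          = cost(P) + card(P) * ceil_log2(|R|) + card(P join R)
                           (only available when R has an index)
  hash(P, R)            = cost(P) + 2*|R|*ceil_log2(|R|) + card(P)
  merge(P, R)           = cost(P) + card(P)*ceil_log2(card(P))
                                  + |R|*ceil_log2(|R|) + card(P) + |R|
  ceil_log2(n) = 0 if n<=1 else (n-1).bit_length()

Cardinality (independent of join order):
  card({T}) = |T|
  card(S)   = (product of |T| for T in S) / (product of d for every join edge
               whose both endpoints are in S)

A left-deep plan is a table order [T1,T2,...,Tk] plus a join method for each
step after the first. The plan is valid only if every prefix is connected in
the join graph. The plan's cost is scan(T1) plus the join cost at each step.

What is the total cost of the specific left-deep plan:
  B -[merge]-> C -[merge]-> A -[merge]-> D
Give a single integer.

step 1: scan B: cost=20, card=20
step 2: join C via merge
    card(P join C) = 20*150/(4) = 750
    cost = 20 + 20*5 + 150*8 + 20 + 150 = 1490
step 3: join A via merge
    card(P join A) = 750*100/(10*10) = 750
    cost = 1490 + 750*10 + 100*7 + 750 + 100 = 10540
step 4: join D via merge
    card(P join D) = 750*20/(10*30*10) = 5
    cost = 10540 + 750*10 + 20*5 + 750 + 20 = 18910

18910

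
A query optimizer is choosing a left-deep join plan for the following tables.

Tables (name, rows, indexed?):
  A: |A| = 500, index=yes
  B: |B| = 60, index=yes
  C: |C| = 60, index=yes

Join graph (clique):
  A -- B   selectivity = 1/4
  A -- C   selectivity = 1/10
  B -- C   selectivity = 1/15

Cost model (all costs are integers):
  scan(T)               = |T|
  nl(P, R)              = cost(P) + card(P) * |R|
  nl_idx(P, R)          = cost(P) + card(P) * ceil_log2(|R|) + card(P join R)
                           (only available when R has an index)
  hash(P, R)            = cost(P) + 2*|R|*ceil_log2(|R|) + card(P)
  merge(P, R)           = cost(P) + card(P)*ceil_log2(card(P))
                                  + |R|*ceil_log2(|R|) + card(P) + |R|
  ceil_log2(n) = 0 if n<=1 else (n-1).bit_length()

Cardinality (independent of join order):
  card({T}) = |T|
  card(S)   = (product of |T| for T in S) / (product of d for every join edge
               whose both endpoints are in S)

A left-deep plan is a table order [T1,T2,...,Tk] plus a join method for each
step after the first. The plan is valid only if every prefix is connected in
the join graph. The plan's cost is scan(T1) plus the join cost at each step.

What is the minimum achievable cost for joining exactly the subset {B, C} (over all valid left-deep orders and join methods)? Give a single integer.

Selinger DP over subsets of {B,C}:
  {B}: scan cost=60, card=60
  {C}: scan cost=60, card=60
  {BC}: card=240; try (C,nl_idx)→660, (B,nl_idx)→660, (C,hash)→840, (B,hash)→840, (C,merge)→900, (B,merge)→900 …(+2); best=660 via (C,nl_idx)

660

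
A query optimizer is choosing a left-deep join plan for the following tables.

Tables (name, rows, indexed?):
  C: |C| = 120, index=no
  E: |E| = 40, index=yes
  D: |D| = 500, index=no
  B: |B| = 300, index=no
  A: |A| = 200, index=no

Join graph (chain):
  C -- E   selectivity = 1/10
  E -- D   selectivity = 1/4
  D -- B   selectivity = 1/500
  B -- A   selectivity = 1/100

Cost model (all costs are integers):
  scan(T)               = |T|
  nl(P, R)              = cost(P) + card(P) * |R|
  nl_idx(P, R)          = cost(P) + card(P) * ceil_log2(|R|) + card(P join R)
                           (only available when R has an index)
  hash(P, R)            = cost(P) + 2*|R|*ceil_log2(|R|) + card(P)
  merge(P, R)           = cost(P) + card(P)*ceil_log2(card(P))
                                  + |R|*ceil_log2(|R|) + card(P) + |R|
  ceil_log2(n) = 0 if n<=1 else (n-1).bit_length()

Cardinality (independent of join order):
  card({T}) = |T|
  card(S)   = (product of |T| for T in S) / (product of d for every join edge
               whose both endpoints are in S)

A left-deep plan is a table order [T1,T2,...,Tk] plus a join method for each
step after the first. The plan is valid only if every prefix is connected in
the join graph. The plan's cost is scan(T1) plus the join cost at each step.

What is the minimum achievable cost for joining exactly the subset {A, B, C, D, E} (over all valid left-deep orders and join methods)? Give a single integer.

18660

Selinger DP over subsets of {A,B,C,D,E}:
  {C}: scan cost=120, card=120
  {E}: scan cost=40, card=40
  {D}: scan cost=500, card=500
  {B}: scan cost=300, card=300
  {A}: scan cost=200, card=200
  {CE}: card=480; try (E,hash)→720, (C,merge)→1280, (E,nl_idx)→1320, (E,merge)→1360, (C,hash)→1760, (C,nl)→4840 …(+1); best=720 via (E,hash)
  {DE}: card=5000; try (E,hash)→1480, (D,merge)→5320, (E,merge)→5780, (E,nl_idx)→8500, (D,hash)→9080, (D,nl)→20040 …(+1); best=1480 via (E,hash)
  {BD}: card=300; try (B,hash)→6400, (D,merge)→8300, (B,merge)→8500, (D,hash)→9600, (D,nl)→150300, (B,nl)→150500; best=6400 via (B,hash)
  {AB}: card=600; try (A,hash)→3800, (B,merge)→5000, (A,merge)→5100, (B,hash)→5800, (B,nl)→60200, (A,nl)→60300; best=3800 via (A,hash)
  {CDE}: card=60000; try (C,hash)→8160, (D,hash)→10200, (D,merge)→10520, (C,merge)→72440, (D,nl)→240720, (C,nl)→601480; best=8160 via (C,hash)
  {BDE}: card=3000; try (E,hash)→7180, (E,merge)→9680, (E,nl_idx)→11200, (B,hash)→11880, (E,nl)→18400, (B,merge)→74480 …(+1); best=7180 via (E,hash)
  {ABD}: card=600; try (A,hash)→9900, (A,merge)→11200, (D,hash)→13400, (D,merge)→15400, (A,nl)→66400, (D,nl)→303800; best=9900 via (A,hash)
  {BCDE}: card=36000; try (C,hash)→11860, (C,merge)→47140, (B,hash)→73560, (C,nl)→367180, (B,merge)→1031160, (B,nl)→18008160; best=11860 via (C,hash)
  {ABDE}: card=6000; try (E,hash)→10980, (A,hash)→13380, (E,merge)→16780, (E,nl_idx)→19500, (E,nl)→33900, (A,merge)→47980 …(+1); best=10980 via (E,hash)
  {ABCDE}: card=72000; try (C,hash)→18660, (A,hash)→51060, (C,merge)→95940, (A,merge)→625660, (C,nl)→730980, (A,nl)→7211860; best=18660 via (C,hash)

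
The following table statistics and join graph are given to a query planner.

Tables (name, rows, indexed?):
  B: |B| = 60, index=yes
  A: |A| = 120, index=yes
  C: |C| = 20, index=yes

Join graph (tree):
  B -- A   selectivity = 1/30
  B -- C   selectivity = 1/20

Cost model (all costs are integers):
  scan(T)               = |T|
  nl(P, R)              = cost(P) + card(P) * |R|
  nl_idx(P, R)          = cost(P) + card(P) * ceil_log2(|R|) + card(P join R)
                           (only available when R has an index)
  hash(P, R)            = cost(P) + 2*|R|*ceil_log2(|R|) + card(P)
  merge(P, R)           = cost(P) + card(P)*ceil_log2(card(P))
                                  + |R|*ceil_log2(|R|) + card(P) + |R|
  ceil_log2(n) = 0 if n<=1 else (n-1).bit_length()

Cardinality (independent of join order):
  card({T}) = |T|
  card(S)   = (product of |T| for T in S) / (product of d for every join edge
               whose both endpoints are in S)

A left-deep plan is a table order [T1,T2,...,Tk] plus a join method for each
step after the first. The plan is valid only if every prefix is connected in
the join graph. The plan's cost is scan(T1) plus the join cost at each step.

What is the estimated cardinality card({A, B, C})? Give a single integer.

Tables in S: A(120), B(60), C(20)
Edges inside S: B-A(d=30), B-C(d=20)
numerator = 120 * 60 * 20 = 144000
denominator = 30 * 20 = 600
card(S) = 144000 / 600 = 240

240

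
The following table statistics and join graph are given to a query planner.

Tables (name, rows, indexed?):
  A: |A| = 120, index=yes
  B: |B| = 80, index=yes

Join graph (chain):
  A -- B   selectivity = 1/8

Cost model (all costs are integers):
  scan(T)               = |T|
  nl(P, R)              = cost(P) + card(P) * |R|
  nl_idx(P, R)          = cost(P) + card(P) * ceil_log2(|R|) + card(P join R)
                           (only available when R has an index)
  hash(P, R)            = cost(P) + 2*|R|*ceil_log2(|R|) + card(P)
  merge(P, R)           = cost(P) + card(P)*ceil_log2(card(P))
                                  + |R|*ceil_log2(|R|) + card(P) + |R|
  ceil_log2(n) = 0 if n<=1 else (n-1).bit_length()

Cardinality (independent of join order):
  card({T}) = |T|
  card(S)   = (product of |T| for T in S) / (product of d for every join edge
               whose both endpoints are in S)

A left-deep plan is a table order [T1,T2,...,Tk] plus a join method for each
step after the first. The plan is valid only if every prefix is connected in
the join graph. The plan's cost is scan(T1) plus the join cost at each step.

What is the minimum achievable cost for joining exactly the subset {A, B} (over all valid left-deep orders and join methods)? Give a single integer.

Selinger DP over subsets of {A,B}:
  {A}: scan cost=120, card=120
  {B}: scan cost=80, card=80
  {AB}: card=1200; try (B,hash)→1360, (A,merge)→1680, (B,merge)→1720, (A,hash)→1840, (A,nl_idx)→1840, (B,nl_idx)→2160 …(+2); best=1360 via (B,hash)

1360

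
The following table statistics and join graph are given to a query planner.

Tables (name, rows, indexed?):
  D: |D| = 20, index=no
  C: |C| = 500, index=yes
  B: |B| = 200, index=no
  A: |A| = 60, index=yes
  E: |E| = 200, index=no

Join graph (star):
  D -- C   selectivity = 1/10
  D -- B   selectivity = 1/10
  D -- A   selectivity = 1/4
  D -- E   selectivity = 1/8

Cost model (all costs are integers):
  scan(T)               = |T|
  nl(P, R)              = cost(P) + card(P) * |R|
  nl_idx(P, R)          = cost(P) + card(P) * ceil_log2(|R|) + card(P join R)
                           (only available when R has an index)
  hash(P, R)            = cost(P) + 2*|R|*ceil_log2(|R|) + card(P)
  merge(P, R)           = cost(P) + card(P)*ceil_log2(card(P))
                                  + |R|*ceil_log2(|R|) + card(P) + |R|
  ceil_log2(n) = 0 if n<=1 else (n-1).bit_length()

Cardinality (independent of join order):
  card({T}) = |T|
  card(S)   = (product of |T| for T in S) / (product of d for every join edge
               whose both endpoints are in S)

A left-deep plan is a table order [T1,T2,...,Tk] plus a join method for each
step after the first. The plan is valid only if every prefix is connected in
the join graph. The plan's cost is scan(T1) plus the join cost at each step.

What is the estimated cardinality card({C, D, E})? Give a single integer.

Tables in S: C(500), D(20), E(200)
Edges inside S: D-C(d=10), D-E(d=8)
numerator = 500 * 20 * 200 = 2000000
denominator = 10 * 8 = 80
card(S) = 2000000 / 80 = 25000

25000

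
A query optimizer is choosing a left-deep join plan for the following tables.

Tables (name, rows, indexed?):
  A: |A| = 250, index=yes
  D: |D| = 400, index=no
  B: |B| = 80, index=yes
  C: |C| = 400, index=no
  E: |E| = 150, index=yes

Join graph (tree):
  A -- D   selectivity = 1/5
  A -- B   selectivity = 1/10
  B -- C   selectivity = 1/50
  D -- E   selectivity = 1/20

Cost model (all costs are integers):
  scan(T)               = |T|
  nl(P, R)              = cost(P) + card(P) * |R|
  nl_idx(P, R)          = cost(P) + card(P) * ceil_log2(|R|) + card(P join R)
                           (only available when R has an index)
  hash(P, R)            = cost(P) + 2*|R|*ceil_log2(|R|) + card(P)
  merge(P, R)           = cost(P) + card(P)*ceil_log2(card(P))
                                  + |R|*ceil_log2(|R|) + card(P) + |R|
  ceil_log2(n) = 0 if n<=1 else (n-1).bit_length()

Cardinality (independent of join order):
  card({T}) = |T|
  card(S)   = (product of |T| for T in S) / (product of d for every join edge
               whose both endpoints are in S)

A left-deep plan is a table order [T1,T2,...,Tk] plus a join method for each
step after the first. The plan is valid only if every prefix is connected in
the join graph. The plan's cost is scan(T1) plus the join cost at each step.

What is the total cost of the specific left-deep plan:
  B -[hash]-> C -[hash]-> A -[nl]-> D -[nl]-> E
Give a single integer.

step 1: scan B: cost=80, card=80
step 2: join C via hash
    card(P join C) = 80*400/(50) = 640
    cost = 80 + 2*400*9 + 80 = 7360
step 3: join A via hash
    card(P join A) = 640*250/(10) = 16000
    cost = 7360 + 2*250*8 + 640 = 12000
step 4: join D via nl
    card(P join D) = 16000*400/(5) = 1280000
    cost = 12000 + 16000*400 = 6412000
step 5: join E via nl
    card(P join E) = 1280000*150/(20) = 9600000
    cost = 6412000 + 1280000*150 = 198412000

198412000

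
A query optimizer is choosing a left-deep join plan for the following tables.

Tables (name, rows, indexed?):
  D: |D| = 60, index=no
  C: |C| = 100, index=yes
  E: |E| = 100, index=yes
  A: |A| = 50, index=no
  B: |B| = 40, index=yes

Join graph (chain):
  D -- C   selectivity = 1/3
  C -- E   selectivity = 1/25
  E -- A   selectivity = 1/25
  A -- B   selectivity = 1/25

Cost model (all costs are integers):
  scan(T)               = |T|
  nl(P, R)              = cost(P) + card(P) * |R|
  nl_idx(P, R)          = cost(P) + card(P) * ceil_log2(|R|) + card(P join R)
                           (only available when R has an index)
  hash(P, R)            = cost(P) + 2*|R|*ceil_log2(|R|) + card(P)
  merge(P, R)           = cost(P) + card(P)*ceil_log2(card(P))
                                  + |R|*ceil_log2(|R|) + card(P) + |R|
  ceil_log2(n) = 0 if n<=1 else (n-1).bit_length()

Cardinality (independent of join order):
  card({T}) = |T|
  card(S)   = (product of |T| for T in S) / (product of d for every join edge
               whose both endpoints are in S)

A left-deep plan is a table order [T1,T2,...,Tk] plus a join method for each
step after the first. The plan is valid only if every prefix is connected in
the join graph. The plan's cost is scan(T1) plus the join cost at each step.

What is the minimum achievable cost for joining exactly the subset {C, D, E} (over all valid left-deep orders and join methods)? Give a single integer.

Selinger DP over subsets of {C,D,E}:
  {D}: scan cost=60, card=60
  {C}: scan cost=100, card=100
  {E}: scan cost=100, card=100
  {CD}: card=2000; try (D,hash)→920, (C,merge)→1280, (D,merge)→1320, (C,hash)→1520, (C,nl_idx)→2480, (C,nl)→6060 …(+1); best=920 via (D,hash)
  {CE}: card=400; try (E,nl_idx)→1200, (C,nl_idx)→1200, (E,hash)→1600, (C,hash)→1600, (E,merge)→1700, (C,merge)→1700 …(+2); best=1200 via (E,nl_idx)
  {CDE}: card=8000; try (D,hash)→2320, (E,hash)→4320, (D,merge)→5620, (E,nl_idx)→22920, (D,nl)→25200, (E,merge)→25720 …(+1); best=2320 via (D,hash)

2320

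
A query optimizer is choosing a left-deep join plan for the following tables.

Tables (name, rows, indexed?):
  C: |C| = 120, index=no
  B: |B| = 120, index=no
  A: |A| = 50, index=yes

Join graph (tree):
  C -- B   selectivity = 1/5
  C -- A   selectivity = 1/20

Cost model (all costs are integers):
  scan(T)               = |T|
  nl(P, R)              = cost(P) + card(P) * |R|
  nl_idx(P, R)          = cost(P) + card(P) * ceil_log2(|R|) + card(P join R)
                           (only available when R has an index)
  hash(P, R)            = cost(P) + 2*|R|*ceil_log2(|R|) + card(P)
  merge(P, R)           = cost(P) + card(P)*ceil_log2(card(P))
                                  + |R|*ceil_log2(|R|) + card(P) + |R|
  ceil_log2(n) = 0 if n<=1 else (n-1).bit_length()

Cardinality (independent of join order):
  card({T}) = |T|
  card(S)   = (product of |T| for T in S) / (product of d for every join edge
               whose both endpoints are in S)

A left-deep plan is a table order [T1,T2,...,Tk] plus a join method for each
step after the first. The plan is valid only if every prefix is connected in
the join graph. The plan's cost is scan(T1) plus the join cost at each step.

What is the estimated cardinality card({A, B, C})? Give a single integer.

7200

Tables in S: A(50), B(120), C(120)
Edges inside S: C-B(d=5), C-A(d=20)
numerator = 50 * 120 * 120 = 720000
denominator = 5 * 20 = 100
card(S) = 720000 / 100 = 7200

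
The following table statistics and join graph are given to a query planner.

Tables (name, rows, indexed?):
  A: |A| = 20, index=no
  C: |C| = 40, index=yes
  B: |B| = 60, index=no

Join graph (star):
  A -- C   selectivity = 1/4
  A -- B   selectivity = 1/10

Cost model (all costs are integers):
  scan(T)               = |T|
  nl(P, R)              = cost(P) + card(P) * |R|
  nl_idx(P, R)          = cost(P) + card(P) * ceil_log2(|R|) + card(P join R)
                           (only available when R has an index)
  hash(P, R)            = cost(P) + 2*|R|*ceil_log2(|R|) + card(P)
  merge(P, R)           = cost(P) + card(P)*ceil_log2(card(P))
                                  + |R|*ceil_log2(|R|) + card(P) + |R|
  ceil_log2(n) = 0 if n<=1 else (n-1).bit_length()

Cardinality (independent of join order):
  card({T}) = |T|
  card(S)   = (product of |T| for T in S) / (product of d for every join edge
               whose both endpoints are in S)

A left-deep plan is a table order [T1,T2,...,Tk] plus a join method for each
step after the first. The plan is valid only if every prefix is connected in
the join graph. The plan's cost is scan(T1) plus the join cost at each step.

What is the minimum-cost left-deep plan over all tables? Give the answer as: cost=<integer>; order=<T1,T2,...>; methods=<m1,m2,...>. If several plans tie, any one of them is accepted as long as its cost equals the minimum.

Selinger DP (subsets sized 1..n):
  {A}: scan cost=20, card=20
  {C}: scan cost=40, card=40
  {B}: scan cost=60, card=60
  {AC}: card=200; try (A,hash)→280, (C,nl_idx)→340, (C,merge)→420, (A,merge)→440, (C,hash)→520, (C,nl)→820 …(+1); best=280 via (A,hash)
  {AB}: card=120; try (A,hash)→320, (B,merge)→560, (A,merge)→600, (B,hash)→760, (B,nl)→1220, (A,nl)→1260; best=320 via (A,hash)
  {ABC}: card=1200; try (C,hash)→920, (B,hash)→1200, (C,merge)→1560, (C,nl_idx)→2240, (B,merge)→2500, (C,nl)→5120 …(+1); best=920 via (C,hash)

cost=920; order=B,A,C; methods=hash,hash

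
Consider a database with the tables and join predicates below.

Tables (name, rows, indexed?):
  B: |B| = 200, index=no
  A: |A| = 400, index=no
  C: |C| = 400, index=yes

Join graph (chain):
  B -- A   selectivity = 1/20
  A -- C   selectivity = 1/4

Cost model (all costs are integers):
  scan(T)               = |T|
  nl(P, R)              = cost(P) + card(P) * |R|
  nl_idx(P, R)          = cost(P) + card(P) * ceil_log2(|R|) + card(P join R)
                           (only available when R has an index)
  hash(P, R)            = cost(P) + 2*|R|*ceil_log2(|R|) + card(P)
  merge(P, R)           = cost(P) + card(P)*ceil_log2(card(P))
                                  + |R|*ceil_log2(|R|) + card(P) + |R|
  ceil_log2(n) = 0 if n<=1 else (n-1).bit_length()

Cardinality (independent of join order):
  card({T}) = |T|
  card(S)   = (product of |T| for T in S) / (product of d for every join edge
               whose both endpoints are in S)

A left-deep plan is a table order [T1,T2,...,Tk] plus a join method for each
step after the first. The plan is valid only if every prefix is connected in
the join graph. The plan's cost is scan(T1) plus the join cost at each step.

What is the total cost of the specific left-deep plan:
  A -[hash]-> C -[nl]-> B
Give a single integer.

8008000

step 1: scan A: cost=400, card=400
step 2: join C via hash
    card(P join C) = 400*400/(4) = 40000
    cost = 400 + 2*400*9 + 400 = 8000
step 3: join B via nl
    card(P join B) = 40000*200/(20) = 400000
    cost = 8000 + 40000*200 = 8008000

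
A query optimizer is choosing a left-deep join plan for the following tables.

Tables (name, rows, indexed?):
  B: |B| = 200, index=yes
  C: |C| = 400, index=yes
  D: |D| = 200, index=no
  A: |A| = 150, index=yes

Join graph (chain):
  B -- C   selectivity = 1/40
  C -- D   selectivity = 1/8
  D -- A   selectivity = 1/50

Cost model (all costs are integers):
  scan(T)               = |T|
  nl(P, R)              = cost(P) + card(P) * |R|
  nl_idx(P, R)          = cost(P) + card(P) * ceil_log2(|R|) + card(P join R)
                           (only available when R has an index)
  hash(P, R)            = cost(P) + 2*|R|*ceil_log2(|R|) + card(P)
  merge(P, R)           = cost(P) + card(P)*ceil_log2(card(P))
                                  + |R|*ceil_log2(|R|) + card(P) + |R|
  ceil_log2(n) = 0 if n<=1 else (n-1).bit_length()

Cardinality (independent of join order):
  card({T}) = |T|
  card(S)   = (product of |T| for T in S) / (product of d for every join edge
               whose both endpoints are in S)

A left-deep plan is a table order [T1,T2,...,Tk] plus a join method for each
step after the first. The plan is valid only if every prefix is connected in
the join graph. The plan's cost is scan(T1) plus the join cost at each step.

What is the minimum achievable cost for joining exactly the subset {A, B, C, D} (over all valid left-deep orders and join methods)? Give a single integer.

43400

Selinger DP over subsets of {A,B,C,D}:
  {B}: scan cost=200, card=200
  {C}: scan cost=400, card=400
  {D}: scan cost=200, card=200
  {A}: scan cost=150, card=150
  {BC}: card=2000; try (C,nl_idx)→4000, (B,hash)→4000, (B,nl_idx)→5600, (C,merge)→6000, (B,merge)→6200, (C,hash)→7600 …(+2); best=4000 via (C,nl_idx)
  {CD}: card=10000; try (D,hash)→4000, (C,merge)→6000, (D,merge)→6200, (C,hash)→7600, (C,nl_idx)→12000, (C,nl)→80200 …(+1); best=4000 via (D,hash)
  {AD}: card=600; try (A,nl_idx)→2400, (A,hash)→2800, (D,merge)→3300, (A,merge)→3350, (D,hash)→3500, (D,nl)→30150 …(+1); best=2400 via (A,nl_idx)
  {BCD}: card=50000; try (D,hash)→9200, (B,hash)→17200, (D,merge)→29800, (B,nl_idx)→134000, (B,merge)→155800, (D,nl)→404000 …(+1); best=9200 via (D,hash)
  {ACD}: card=30000; try (C,hash)→10200, (C,merge)→13000, (A,hash)→16400, (C,nl_idx)→37800, (A,nl_idx)→114000, (A,merge)→155350 …(+2); best=10200 via (C,hash)
  {ABCD}: card=150000; try (B,hash)→43400, (A,hash)→61600, (B,nl_idx)→400200, (B,merge)→492000, (A,nl_idx)→559200, (A,merge)→860550 …(+2); best=43400 via (B,hash)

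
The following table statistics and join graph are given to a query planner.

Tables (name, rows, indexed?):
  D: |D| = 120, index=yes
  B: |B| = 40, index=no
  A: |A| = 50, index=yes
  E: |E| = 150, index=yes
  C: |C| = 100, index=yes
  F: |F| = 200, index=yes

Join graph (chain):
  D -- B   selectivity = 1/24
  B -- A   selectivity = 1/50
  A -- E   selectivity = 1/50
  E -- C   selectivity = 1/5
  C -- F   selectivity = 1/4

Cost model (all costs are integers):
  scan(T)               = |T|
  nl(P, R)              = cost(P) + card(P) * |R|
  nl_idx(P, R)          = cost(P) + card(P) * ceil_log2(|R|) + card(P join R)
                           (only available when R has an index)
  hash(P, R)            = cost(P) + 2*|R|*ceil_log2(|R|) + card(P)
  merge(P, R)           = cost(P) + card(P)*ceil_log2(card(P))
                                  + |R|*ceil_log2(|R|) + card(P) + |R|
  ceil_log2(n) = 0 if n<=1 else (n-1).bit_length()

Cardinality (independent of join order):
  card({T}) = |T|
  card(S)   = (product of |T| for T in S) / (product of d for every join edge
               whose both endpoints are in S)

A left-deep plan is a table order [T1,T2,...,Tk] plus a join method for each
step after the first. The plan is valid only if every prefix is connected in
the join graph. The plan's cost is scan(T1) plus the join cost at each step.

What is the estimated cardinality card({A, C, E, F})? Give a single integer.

Tables in S: A(50), C(100), E(150), F(200)
Edges inside S: A-E(d=50), E-C(d=5), C-F(d=4)
numerator = 50 * 100 * 150 * 200 = 150000000
denominator = 50 * 5 * 4 = 1000
card(S) = 150000000 / 1000 = 150000

150000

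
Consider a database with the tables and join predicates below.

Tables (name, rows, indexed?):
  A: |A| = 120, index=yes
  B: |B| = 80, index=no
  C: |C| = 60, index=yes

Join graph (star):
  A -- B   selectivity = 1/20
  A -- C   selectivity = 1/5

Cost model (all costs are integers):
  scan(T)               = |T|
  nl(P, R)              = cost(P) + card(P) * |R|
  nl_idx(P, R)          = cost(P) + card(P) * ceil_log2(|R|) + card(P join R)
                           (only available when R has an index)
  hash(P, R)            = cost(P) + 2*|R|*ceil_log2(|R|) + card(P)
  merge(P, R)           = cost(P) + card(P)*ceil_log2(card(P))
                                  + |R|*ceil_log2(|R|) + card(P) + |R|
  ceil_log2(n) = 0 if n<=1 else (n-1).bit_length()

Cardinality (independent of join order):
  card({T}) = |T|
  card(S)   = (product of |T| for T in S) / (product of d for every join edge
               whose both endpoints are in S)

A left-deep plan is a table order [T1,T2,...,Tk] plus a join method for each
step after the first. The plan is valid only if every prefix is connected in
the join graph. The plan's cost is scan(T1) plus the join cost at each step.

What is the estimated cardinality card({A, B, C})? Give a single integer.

Tables in S: A(120), B(80), C(60)
Edges inside S: A-B(d=20), A-C(d=5)
numerator = 120 * 80 * 60 = 576000
denominator = 20 * 5 = 100
card(S) = 576000 / 100 = 5760

5760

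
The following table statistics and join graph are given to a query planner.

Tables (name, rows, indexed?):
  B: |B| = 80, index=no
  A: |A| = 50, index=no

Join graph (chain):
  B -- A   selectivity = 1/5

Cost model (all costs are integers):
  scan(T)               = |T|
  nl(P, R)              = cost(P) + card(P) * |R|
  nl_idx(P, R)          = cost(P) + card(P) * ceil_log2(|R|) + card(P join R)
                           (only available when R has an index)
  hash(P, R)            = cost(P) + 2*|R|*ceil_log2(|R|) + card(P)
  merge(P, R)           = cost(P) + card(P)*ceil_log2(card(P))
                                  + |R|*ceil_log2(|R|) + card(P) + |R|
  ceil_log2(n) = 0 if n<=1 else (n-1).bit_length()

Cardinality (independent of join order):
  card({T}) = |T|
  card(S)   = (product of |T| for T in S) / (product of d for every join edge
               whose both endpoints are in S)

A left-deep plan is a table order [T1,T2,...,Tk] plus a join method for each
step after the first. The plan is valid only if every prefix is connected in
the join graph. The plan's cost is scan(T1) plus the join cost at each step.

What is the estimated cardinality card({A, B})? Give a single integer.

Tables in S: A(50), B(80)
Edges inside S: B-A(d=5)
numerator = 50 * 80 = 4000
denominator = 5 = 5
card(S) = 4000 / 5 = 800

800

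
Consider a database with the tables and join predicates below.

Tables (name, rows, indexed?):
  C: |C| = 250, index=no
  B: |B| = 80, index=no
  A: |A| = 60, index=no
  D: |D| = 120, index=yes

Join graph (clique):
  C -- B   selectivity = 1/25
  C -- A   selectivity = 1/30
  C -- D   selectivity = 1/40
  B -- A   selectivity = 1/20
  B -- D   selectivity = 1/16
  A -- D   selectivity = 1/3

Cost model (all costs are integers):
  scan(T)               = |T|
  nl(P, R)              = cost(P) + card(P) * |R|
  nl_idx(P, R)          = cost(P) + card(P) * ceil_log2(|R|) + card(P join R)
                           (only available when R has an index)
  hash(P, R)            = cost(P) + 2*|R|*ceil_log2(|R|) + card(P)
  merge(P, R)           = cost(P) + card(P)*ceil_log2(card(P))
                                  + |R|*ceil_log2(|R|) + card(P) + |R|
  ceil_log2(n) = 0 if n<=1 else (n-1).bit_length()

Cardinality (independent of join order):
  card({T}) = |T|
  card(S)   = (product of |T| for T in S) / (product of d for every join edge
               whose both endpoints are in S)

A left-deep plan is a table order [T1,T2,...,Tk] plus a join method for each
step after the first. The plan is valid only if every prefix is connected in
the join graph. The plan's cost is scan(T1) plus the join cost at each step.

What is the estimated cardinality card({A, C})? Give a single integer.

500

Tables in S: A(60), C(250)
Edges inside S: C-A(d=30)
numerator = 60 * 250 = 15000
denominator = 30 = 30
card(S) = 15000 / 30 = 500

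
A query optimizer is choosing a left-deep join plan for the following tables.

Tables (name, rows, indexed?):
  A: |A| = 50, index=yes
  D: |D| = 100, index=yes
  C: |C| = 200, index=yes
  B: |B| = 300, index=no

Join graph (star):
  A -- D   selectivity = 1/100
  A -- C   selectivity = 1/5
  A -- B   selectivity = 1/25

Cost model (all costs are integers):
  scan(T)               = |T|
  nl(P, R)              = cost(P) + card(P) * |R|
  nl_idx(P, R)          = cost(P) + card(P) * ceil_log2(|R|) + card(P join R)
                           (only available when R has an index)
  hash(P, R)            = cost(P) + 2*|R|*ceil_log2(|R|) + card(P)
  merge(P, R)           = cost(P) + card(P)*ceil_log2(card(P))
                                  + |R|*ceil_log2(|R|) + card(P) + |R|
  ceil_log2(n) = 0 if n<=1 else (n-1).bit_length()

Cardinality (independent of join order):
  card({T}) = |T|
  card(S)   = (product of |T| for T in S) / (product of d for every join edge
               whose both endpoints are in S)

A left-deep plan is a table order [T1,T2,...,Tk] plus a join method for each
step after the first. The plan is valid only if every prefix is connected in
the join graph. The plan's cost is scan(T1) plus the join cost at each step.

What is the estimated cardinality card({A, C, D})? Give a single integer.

2000

Tables in S: A(50), C(200), D(100)
Edges inside S: A-D(d=100), A-C(d=5)
numerator = 50 * 200 * 100 = 1000000
denominator = 100 * 5 = 500
card(S) = 1000000 / 500 = 2000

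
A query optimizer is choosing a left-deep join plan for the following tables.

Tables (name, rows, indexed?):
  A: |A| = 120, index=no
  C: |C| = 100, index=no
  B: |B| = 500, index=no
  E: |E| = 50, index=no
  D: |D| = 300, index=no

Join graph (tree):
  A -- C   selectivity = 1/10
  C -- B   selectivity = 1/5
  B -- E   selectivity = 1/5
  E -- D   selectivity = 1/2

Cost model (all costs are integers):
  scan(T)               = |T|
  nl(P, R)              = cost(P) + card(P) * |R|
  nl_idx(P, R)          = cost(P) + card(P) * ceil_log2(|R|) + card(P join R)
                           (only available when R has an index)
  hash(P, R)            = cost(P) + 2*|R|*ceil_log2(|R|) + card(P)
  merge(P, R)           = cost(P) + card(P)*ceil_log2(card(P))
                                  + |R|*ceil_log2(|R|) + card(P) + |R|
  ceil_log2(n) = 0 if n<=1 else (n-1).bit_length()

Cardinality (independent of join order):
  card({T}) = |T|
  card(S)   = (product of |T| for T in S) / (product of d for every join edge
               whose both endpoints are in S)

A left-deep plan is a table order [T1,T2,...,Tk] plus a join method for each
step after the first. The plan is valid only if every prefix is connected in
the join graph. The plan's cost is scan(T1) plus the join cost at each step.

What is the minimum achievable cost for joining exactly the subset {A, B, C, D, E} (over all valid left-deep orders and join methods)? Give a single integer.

Selinger DP over subsets of {A,B,C,D,E}:
  {A}: scan cost=120, card=120
  {C}: scan cost=100, card=100
  {B}: scan cost=500, card=500
  {E}: scan cost=50, card=50
  {D}: scan cost=300, card=300
  {AC}: card=1200; try (C,hash)→1640, (A,merge)→1860, (C,merge)→1880, (A,hash)→1880, (A,nl)→12100, (C,nl)→12120; best=1640 via (C,hash)
  {BC}: card=10000; try (C,hash)→2400, (B,merge)→5900, (C,merge)→6300, (B,hash)→9200, (B,nl)→50100, (C,nl)→50500; best=2400 via (C,hash)
  {BE}: card=5000; try (E,hash)→1600, (B,merge)→5400, (E,merge)→5850, (B,hash)→9100, (B,nl)→25050, (E,nl)→25500; best=1600 via (E,hash)
  {DE}: card=7500; try (E,hash)→1200, (D,merge)→3400, (E,merge)→3650, (D,hash)→5500, (D,nl)→15050, (E,nl)→15300; best=1200 via (E,hash)
  {ABC}: card=120000; try (B,hash)→11840, (A,hash)→14080, (B,merge)→21040, (A,merge)→153360, (B,nl)→601640, (A,nl)→1202400; best=11840 via (B,hash)
  {BCE}: card=100000; try (C,hash)→8000, (E,hash)→13000, (C,merge)→72400, (E,merge)→152750, (C,nl)→501600, (E,nl)→502400; best=8000 via (C,hash)
  {BDE}: card=750000; try (D,hash)→12000, (B,hash)→17700, (D,merge)→74600, (B,merge)→111200, (D,nl)→1501600, (B,nl)→3751200; best=12000 via (D,hash)
  {ABCE}: card=1200000; try (A,hash)→109680, (E,hash)→132440, (A,merge)→1808960, (E,merge)→2172190, (E,nl)→6011840, (A,nl)→12008000; best=109680 via (A,hash)
  {BCDE}: card=15000000; try (D,hash)→113400, (C,hash)→763400, (D,merge)→1811000, (C,merge)→15762800, (D,nl)→30008000, (C,nl)→75012000; best=113400 via (D,hash)
  {ABCDE}: card=180000000; try (D,hash)→1315080, (A,hash)→15115080, (D,merge)→26512680, (D,nl)→360109680, (A,merge)→375114360, (A,nl)→1800113400; best=1315080 via (D,hash)

1315080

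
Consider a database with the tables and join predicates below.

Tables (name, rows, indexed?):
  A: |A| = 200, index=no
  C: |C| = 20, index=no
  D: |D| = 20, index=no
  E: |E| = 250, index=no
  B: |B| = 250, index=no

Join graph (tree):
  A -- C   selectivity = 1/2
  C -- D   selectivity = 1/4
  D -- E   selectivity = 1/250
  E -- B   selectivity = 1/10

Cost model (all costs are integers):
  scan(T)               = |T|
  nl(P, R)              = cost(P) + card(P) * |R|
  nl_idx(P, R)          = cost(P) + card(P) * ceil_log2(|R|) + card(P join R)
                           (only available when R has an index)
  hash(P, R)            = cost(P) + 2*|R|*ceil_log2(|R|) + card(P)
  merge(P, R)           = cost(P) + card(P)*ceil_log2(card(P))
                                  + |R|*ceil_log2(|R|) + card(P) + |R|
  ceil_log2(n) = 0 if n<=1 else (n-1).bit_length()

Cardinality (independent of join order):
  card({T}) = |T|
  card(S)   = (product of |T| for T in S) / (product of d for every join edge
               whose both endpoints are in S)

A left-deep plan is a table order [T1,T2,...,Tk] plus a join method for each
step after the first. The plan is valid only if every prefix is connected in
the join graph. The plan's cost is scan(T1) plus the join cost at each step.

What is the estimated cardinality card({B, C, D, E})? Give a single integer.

Tables in S: B(250), C(20), D(20), E(250)
Edges inside S: C-D(d=4), D-E(d=250), E-B(d=10)
numerator = 250 * 20 * 20 * 250 = 25000000
denominator = 4 * 250 * 10 = 10000
card(S) = 25000000 / 10000 = 2500

2500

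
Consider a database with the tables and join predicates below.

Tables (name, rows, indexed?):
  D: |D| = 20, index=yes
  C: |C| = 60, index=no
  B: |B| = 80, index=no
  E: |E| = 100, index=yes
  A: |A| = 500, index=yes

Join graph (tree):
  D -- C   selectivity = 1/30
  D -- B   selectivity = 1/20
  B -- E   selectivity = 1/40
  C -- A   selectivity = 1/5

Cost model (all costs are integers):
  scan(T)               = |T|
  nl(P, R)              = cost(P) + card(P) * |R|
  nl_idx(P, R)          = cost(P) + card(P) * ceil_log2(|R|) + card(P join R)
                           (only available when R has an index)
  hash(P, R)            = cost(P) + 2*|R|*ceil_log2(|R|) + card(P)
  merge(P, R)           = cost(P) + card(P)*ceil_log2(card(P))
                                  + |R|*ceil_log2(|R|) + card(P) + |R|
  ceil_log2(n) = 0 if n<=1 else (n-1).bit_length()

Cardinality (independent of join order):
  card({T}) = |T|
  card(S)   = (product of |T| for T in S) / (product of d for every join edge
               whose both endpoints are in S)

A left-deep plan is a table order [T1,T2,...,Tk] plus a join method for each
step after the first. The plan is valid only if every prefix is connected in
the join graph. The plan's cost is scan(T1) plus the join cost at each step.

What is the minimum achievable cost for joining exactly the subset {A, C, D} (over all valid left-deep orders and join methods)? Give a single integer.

4680

Selinger DP over subsets of {A,C,D}:
  {D}: scan cost=20, card=20
  {C}: scan cost=60, card=60
  {A}: scan cost=500, card=500
  {CD}: card=40; try (D,hash)→320, (D,nl_idx)→400, (C,merge)→560, (D,merge)→600, (C,hash)→760, (C,nl)→1220 …(+1); best=320 via (D,hash)
  {AC}: card=6000; try (C,hash)→1720, (A,merge)→5480, (C,merge)→5920, (A,nl_idx)→6600, (A,hash)→9120, (A,nl)→30060 …(+1); best=1720 via (C,hash)
  {ACD}: card=4000; try (A,nl_idx)→4680, (A,merge)→5600, (D,hash)→7920, (A,hash)→9360, (A,nl)→20320, (D,nl_idx)→35720 …(+2); best=4680 via (A,nl_idx)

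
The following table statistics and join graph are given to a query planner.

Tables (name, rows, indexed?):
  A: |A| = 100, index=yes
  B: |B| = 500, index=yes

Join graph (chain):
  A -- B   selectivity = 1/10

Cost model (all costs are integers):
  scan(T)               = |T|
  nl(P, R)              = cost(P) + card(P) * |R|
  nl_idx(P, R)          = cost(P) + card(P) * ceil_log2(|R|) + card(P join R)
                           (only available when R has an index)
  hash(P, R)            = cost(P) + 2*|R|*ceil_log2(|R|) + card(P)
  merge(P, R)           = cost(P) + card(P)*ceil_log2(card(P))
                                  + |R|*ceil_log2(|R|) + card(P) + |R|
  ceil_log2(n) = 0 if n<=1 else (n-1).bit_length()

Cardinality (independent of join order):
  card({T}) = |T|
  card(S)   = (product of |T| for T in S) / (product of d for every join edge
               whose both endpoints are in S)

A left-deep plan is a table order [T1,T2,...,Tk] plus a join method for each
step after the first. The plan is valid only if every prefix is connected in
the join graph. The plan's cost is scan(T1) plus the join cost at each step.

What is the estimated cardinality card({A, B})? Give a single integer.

Tables in S: A(100), B(500)
Edges inside S: A-B(d=10)
numerator = 100 * 500 = 50000
denominator = 10 = 10
card(S) = 50000 / 10 = 5000

5000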